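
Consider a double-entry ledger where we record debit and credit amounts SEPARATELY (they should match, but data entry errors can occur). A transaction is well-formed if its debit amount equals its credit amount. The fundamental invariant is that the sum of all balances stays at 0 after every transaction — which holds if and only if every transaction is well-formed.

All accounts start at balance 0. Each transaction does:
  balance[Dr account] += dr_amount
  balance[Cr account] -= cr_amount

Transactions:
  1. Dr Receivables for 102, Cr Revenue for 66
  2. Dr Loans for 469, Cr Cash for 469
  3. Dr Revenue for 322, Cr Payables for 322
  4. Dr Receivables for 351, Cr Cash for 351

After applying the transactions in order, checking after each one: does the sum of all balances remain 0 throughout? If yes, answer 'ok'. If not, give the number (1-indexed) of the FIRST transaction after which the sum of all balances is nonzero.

Answer: 1

Derivation:
After txn 1: dr=102 cr=66 sum_balances=36
After txn 2: dr=469 cr=469 sum_balances=36
After txn 3: dr=322 cr=322 sum_balances=36
After txn 4: dr=351 cr=351 sum_balances=36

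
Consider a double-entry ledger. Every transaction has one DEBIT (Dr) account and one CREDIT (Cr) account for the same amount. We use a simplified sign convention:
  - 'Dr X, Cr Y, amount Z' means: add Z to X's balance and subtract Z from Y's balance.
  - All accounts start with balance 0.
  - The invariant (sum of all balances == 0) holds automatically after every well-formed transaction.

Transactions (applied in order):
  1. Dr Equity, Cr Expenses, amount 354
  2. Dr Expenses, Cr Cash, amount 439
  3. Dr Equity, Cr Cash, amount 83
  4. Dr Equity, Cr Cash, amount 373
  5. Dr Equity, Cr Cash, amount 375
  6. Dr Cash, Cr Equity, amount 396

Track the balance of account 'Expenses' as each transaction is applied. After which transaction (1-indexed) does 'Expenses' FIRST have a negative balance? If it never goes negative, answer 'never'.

After txn 1: Expenses=-354

Answer: 1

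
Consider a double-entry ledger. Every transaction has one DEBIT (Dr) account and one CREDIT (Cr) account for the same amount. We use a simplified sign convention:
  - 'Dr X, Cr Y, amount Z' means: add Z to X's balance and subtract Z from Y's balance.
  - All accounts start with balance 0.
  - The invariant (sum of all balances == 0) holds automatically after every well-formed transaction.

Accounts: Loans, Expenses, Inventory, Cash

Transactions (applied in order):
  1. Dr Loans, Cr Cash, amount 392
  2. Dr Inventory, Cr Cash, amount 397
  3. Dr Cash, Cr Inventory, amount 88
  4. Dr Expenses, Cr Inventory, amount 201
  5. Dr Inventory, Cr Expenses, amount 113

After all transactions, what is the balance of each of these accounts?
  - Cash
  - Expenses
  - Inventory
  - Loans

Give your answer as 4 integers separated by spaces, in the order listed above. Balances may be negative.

Answer: -701 88 221 392

Derivation:
After txn 1 (Dr Loans, Cr Cash, amount 392): Cash=-392 Loans=392
After txn 2 (Dr Inventory, Cr Cash, amount 397): Cash=-789 Inventory=397 Loans=392
After txn 3 (Dr Cash, Cr Inventory, amount 88): Cash=-701 Inventory=309 Loans=392
After txn 4 (Dr Expenses, Cr Inventory, amount 201): Cash=-701 Expenses=201 Inventory=108 Loans=392
After txn 5 (Dr Inventory, Cr Expenses, amount 113): Cash=-701 Expenses=88 Inventory=221 Loans=392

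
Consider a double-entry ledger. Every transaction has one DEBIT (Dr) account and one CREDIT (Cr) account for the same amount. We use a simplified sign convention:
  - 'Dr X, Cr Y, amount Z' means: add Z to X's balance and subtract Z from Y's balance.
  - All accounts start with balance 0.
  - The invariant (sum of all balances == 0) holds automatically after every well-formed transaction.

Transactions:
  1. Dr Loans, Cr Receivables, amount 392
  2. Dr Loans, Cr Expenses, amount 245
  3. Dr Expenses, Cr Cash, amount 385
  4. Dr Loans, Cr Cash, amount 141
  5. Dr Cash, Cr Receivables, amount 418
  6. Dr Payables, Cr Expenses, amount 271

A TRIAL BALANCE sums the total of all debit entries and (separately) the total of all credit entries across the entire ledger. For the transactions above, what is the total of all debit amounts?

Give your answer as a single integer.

Txn 1: debit+=392
Txn 2: debit+=245
Txn 3: debit+=385
Txn 4: debit+=141
Txn 5: debit+=418
Txn 6: debit+=271
Total debits = 1852

Answer: 1852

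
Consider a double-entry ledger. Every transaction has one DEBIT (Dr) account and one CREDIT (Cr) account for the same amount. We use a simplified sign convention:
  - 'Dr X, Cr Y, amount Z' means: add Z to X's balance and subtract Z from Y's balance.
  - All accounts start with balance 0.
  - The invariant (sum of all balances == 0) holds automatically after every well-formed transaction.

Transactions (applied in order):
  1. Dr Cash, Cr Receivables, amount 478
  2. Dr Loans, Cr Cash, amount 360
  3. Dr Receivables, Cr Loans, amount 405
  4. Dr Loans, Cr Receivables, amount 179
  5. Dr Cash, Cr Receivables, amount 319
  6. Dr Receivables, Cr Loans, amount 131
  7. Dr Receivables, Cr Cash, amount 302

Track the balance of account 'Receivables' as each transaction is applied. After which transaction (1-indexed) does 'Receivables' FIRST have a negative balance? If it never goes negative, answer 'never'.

Answer: 1

Derivation:
After txn 1: Receivables=-478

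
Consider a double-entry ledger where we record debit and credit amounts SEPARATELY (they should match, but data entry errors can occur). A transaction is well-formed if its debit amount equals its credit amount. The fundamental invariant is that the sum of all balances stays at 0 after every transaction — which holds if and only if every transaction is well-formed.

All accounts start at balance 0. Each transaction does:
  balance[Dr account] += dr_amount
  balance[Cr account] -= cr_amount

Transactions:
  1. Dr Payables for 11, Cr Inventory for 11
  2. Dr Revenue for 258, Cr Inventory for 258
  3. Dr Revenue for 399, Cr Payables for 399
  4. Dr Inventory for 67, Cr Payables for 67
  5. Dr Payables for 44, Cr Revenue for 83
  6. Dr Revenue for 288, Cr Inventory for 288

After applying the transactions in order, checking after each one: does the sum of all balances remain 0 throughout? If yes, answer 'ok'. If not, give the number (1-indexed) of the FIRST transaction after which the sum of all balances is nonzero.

After txn 1: dr=11 cr=11 sum_balances=0
After txn 2: dr=258 cr=258 sum_balances=0
After txn 3: dr=399 cr=399 sum_balances=0
After txn 4: dr=67 cr=67 sum_balances=0
After txn 5: dr=44 cr=83 sum_balances=-39
After txn 6: dr=288 cr=288 sum_balances=-39

Answer: 5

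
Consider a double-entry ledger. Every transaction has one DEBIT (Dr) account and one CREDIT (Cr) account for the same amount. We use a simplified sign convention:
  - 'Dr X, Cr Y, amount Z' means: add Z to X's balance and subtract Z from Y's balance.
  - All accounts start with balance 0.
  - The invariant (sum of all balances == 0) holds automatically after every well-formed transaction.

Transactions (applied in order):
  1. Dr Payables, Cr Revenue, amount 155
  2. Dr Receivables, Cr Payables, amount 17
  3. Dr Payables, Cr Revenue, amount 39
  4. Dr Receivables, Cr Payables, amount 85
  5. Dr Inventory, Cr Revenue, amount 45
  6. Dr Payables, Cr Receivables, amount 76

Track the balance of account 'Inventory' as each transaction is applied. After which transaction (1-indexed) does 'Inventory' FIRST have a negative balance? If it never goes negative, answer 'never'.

Answer: never

Derivation:
After txn 1: Inventory=0
After txn 2: Inventory=0
After txn 3: Inventory=0
After txn 4: Inventory=0
After txn 5: Inventory=45
After txn 6: Inventory=45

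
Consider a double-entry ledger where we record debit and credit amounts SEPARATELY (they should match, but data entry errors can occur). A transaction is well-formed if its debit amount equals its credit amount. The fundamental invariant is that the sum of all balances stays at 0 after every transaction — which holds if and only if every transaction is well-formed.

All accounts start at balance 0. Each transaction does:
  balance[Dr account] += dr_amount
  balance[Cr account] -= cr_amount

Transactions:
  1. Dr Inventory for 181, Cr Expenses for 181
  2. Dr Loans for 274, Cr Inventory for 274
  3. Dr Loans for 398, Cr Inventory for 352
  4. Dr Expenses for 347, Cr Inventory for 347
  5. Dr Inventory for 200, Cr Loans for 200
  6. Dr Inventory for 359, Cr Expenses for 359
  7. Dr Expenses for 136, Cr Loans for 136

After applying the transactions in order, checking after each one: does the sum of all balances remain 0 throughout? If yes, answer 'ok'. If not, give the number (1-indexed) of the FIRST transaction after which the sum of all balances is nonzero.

Answer: 3

Derivation:
After txn 1: dr=181 cr=181 sum_balances=0
After txn 2: dr=274 cr=274 sum_balances=0
After txn 3: dr=398 cr=352 sum_balances=46
After txn 4: dr=347 cr=347 sum_balances=46
After txn 5: dr=200 cr=200 sum_balances=46
After txn 6: dr=359 cr=359 sum_balances=46
After txn 7: dr=136 cr=136 sum_balances=46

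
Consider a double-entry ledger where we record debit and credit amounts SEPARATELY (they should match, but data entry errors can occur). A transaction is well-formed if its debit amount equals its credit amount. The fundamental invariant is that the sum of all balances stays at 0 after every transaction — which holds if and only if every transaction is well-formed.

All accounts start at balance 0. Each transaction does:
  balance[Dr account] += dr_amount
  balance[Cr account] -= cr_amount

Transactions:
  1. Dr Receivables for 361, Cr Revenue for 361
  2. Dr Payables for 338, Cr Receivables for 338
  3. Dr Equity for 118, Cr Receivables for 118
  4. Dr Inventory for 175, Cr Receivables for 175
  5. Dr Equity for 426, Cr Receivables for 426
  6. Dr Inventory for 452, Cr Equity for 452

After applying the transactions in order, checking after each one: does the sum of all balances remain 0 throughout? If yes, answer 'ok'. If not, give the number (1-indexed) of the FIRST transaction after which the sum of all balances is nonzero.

Answer: ok

Derivation:
After txn 1: dr=361 cr=361 sum_balances=0
After txn 2: dr=338 cr=338 sum_balances=0
After txn 3: dr=118 cr=118 sum_balances=0
After txn 4: dr=175 cr=175 sum_balances=0
After txn 5: dr=426 cr=426 sum_balances=0
After txn 6: dr=452 cr=452 sum_balances=0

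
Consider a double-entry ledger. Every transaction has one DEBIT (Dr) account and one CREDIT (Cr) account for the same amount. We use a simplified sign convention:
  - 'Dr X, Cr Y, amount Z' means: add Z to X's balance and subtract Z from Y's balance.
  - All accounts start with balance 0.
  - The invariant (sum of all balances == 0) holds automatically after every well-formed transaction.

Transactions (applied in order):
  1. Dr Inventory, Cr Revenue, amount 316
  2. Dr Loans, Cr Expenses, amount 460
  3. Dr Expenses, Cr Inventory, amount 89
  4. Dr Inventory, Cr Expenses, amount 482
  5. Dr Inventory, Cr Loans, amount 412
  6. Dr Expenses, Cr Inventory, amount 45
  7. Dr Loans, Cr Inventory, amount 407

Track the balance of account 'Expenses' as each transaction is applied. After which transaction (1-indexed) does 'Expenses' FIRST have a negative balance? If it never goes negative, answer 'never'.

Answer: 2

Derivation:
After txn 1: Expenses=0
After txn 2: Expenses=-460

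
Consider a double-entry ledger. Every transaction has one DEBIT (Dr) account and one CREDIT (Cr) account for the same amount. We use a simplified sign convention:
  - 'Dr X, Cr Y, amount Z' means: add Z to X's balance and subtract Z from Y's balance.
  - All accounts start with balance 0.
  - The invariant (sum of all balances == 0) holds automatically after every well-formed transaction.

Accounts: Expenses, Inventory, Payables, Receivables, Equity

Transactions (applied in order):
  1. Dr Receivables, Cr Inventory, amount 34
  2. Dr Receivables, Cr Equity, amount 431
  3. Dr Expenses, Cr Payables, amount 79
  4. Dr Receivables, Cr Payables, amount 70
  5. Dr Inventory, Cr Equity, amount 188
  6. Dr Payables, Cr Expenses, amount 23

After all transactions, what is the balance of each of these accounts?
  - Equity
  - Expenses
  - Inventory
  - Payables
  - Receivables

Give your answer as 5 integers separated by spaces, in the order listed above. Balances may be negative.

After txn 1 (Dr Receivables, Cr Inventory, amount 34): Inventory=-34 Receivables=34
After txn 2 (Dr Receivables, Cr Equity, amount 431): Equity=-431 Inventory=-34 Receivables=465
After txn 3 (Dr Expenses, Cr Payables, amount 79): Equity=-431 Expenses=79 Inventory=-34 Payables=-79 Receivables=465
After txn 4 (Dr Receivables, Cr Payables, amount 70): Equity=-431 Expenses=79 Inventory=-34 Payables=-149 Receivables=535
After txn 5 (Dr Inventory, Cr Equity, amount 188): Equity=-619 Expenses=79 Inventory=154 Payables=-149 Receivables=535
After txn 6 (Dr Payables, Cr Expenses, amount 23): Equity=-619 Expenses=56 Inventory=154 Payables=-126 Receivables=535

Answer: -619 56 154 -126 535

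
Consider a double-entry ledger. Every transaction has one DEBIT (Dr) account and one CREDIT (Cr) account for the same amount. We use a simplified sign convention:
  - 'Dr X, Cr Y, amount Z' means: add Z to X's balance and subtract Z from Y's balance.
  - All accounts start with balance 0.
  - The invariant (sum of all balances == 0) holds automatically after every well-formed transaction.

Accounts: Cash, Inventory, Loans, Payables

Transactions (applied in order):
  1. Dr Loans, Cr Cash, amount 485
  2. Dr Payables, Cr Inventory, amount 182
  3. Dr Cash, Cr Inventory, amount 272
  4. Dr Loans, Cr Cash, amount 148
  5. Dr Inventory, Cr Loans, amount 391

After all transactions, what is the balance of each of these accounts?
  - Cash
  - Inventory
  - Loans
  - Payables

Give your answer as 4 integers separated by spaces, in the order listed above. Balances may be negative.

After txn 1 (Dr Loans, Cr Cash, amount 485): Cash=-485 Loans=485
After txn 2 (Dr Payables, Cr Inventory, amount 182): Cash=-485 Inventory=-182 Loans=485 Payables=182
After txn 3 (Dr Cash, Cr Inventory, amount 272): Cash=-213 Inventory=-454 Loans=485 Payables=182
After txn 4 (Dr Loans, Cr Cash, amount 148): Cash=-361 Inventory=-454 Loans=633 Payables=182
After txn 5 (Dr Inventory, Cr Loans, amount 391): Cash=-361 Inventory=-63 Loans=242 Payables=182

Answer: -361 -63 242 182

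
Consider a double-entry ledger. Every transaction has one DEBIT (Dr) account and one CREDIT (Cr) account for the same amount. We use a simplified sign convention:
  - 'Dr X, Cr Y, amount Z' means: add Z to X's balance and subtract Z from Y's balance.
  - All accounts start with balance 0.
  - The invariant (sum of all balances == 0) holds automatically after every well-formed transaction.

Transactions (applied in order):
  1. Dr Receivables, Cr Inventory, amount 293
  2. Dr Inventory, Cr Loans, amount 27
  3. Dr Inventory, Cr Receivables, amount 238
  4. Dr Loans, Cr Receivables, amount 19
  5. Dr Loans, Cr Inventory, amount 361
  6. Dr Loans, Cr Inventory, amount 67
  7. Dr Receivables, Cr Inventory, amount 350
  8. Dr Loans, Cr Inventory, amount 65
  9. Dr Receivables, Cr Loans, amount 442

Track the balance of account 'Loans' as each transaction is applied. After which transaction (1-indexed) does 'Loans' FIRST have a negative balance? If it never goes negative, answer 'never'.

After txn 1: Loans=0
After txn 2: Loans=-27

Answer: 2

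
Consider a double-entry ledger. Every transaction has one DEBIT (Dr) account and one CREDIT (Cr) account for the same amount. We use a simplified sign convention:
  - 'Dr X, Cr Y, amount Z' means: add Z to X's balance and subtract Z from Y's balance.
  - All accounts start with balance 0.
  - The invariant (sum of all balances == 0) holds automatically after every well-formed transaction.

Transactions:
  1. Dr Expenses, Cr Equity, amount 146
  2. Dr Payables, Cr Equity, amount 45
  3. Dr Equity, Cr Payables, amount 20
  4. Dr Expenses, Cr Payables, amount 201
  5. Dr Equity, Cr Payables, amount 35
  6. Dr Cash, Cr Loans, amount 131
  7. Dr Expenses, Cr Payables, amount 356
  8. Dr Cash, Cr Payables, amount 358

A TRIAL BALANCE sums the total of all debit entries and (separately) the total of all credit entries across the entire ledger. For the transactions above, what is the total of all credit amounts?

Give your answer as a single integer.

Answer: 1292

Derivation:
Txn 1: credit+=146
Txn 2: credit+=45
Txn 3: credit+=20
Txn 4: credit+=201
Txn 5: credit+=35
Txn 6: credit+=131
Txn 7: credit+=356
Txn 8: credit+=358
Total credits = 1292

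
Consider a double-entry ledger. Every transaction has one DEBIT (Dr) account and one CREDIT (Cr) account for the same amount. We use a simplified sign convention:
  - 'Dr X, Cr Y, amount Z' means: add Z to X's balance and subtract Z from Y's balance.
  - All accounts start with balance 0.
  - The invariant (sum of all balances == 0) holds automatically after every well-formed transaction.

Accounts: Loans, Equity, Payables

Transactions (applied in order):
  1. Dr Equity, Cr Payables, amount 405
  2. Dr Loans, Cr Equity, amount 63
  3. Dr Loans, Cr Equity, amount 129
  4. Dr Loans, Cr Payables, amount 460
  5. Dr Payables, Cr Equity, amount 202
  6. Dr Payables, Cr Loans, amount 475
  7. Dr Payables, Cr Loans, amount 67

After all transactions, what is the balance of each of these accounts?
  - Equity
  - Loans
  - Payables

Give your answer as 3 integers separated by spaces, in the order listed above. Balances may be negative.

Answer: 11 110 -121

Derivation:
After txn 1 (Dr Equity, Cr Payables, amount 405): Equity=405 Payables=-405
After txn 2 (Dr Loans, Cr Equity, amount 63): Equity=342 Loans=63 Payables=-405
After txn 3 (Dr Loans, Cr Equity, amount 129): Equity=213 Loans=192 Payables=-405
After txn 4 (Dr Loans, Cr Payables, amount 460): Equity=213 Loans=652 Payables=-865
After txn 5 (Dr Payables, Cr Equity, amount 202): Equity=11 Loans=652 Payables=-663
After txn 6 (Dr Payables, Cr Loans, amount 475): Equity=11 Loans=177 Payables=-188
After txn 7 (Dr Payables, Cr Loans, amount 67): Equity=11 Loans=110 Payables=-121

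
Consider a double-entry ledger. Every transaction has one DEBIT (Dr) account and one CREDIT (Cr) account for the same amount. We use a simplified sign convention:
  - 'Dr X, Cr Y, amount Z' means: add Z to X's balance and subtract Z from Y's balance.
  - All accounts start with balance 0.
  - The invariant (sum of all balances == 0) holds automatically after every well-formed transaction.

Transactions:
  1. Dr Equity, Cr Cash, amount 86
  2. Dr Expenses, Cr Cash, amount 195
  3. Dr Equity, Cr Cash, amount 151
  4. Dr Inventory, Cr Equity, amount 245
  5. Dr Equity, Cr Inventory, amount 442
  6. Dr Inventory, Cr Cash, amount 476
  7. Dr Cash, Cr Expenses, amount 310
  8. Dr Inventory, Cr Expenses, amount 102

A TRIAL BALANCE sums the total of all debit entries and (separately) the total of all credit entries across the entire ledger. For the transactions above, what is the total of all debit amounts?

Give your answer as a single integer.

Answer: 2007

Derivation:
Txn 1: debit+=86
Txn 2: debit+=195
Txn 3: debit+=151
Txn 4: debit+=245
Txn 5: debit+=442
Txn 6: debit+=476
Txn 7: debit+=310
Txn 8: debit+=102
Total debits = 2007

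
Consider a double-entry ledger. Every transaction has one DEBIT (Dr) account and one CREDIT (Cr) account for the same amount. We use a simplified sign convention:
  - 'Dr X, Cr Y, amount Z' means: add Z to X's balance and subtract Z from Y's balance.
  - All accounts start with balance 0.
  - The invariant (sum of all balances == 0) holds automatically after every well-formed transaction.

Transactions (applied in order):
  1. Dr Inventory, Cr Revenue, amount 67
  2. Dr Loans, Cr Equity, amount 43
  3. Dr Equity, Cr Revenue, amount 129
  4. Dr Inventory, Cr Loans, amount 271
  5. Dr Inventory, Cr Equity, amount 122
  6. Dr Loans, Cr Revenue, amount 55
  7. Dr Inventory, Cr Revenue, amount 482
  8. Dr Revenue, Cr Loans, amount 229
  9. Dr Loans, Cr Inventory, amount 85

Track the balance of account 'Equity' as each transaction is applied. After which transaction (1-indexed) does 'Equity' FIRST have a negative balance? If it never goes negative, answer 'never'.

After txn 1: Equity=0
After txn 2: Equity=-43

Answer: 2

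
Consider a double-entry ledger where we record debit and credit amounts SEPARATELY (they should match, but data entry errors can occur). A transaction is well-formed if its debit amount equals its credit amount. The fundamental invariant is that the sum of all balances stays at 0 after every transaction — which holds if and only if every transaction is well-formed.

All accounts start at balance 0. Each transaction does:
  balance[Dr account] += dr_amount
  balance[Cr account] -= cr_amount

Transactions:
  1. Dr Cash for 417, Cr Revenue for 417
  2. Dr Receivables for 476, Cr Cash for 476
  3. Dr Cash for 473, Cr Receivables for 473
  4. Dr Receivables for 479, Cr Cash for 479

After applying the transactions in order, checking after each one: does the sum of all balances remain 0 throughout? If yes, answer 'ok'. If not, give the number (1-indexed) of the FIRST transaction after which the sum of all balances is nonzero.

Answer: ok

Derivation:
After txn 1: dr=417 cr=417 sum_balances=0
After txn 2: dr=476 cr=476 sum_balances=0
After txn 3: dr=473 cr=473 sum_balances=0
After txn 4: dr=479 cr=479 sum_balances=0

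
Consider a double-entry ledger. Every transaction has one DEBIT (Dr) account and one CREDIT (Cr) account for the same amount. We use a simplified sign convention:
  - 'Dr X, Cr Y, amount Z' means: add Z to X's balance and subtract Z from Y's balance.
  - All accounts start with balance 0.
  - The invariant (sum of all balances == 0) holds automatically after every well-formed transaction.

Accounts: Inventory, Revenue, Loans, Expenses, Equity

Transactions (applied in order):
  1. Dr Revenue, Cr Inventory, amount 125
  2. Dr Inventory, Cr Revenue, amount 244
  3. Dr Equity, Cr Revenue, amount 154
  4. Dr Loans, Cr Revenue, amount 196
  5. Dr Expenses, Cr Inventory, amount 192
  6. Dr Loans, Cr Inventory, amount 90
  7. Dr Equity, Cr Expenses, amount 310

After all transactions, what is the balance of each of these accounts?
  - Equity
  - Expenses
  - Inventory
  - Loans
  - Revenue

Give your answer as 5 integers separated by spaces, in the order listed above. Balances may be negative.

Answer: 464 -118 -163 286 -469

Derivation:
After txn 1 (Dr Revenue, Cr Inventory, amount 125): Inventory=-125 Revenue=125
After txn 2 (Dr Inventory, Cr Revenue, amount 244): Inventory=119 Revenue=-119
After txn 3 (Dr Equity, Cr Revenue, amount 154): Equity=154 Inventory=119 Revenue=-273
After txn 4 (Dr Loans, Cr Revenue, amount 196): Equity=154 Inventory=119 Loans=196 Revenue=-469
After txn 5 (Dr Expenses, Cr Inventory, amount 192): Equity=154 Expenses=192 Inventory=-73 Loans=196 Revenue=-469
After txn 6 (Dr Loans, Cr Inventory, amount 90): Equity=154 Expenses=192 Inventory=-163 Loans=286 Revenue=-469
After txn 7 (Dr Equity, Cr Expenses, amount 310): Equity=464 Expenses=-118 Inventory=-163 Loans=286 Revenue=-469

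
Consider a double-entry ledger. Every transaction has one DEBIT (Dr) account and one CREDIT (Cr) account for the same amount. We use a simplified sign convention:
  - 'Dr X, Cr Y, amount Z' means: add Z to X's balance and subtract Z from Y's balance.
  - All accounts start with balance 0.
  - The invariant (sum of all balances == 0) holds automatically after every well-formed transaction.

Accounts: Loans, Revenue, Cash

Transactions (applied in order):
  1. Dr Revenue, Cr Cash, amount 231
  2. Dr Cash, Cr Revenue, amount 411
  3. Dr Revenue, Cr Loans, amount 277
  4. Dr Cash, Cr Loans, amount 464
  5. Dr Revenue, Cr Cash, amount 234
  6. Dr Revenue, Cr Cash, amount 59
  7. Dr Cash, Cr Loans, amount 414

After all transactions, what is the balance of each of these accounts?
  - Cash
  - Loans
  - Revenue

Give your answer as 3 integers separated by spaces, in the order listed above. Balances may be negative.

Answer: 765 -1155 390

Derivation:
After txn 1 (Dr Revenue, Cr Cash, amount 231): Cash=-231 Revenue=231
After txn 2 (Dr Cash, Cr Revenue, amount 411): Cash=180 Revenue=-180
After txn 3 (Dr Revenue, Cr Loans, amount 277): Cash=180 Loans=-277 Revenue=97
After txn 4 (Dr Cash, Cr Loans, amount 464): Cash=644 Loans=-741 Revenue=97
After txn 5 (Dr Revenue, Cr Cash, amount 234): Cash=410 Loans=-741 Revenue=331
After txn 6 (Dr Revenue, Cr Cash, amount 59): Cash=351 Loans=-741 Revenue=390
After txn 7 (Dr Cash, Cr Loans, amount 414): Cash=765 Loans=-1155 Revenue=390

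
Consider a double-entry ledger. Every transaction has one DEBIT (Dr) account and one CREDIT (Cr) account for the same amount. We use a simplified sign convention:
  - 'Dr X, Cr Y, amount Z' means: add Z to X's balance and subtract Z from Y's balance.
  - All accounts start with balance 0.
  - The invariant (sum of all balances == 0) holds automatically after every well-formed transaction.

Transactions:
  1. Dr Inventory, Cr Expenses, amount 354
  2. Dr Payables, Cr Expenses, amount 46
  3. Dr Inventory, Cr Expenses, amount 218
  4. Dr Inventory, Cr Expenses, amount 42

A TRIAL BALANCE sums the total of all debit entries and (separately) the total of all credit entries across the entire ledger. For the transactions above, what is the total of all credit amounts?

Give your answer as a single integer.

Txn 1: credit+=354
Txn 2: credit+=46
Txn 3: credit+=218
Txn 4: credit+=42
Total credits = 660

Answer: 660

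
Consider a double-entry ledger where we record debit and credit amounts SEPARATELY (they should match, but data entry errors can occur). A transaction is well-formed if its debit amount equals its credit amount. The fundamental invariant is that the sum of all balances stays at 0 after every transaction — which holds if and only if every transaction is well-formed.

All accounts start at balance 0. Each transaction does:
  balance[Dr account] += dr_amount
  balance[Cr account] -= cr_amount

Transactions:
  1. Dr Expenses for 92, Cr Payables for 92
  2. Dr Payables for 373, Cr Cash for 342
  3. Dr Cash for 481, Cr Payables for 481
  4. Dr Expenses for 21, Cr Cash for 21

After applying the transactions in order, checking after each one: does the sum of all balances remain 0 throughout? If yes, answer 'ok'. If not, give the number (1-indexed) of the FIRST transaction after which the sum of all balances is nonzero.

Answer: 2

Derivation:
After txn 1: dr=92 cr=92 sum_balances=0
After txn 2: dr=373 cr=342 sum_balances=31
After txn 3: dr=481 cr=481 sum_balances=31
After txn 4: dr=21 cr=21 sum_balances=31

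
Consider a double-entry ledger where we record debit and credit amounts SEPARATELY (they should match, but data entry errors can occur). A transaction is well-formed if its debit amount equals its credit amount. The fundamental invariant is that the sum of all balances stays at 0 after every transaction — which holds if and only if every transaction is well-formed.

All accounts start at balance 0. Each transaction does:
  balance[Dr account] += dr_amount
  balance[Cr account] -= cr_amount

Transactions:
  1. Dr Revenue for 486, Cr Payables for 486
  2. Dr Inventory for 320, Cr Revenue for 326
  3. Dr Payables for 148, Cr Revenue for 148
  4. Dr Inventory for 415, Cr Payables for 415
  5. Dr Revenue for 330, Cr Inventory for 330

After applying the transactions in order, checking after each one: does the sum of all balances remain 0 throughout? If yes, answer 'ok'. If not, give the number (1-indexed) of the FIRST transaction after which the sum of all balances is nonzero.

After txn 1: dr=486 cr=486 sum_balances=0
After txn 2: dr=320 cr=326 sum_balances=-6
After txn 3: dr=148 cr=148 sum_balances=-6
After txn 4: dr=415 cr=415 sum_balances=-6
After txn 5: dr=330 cr=330 sum_balances=-6

Answer: 2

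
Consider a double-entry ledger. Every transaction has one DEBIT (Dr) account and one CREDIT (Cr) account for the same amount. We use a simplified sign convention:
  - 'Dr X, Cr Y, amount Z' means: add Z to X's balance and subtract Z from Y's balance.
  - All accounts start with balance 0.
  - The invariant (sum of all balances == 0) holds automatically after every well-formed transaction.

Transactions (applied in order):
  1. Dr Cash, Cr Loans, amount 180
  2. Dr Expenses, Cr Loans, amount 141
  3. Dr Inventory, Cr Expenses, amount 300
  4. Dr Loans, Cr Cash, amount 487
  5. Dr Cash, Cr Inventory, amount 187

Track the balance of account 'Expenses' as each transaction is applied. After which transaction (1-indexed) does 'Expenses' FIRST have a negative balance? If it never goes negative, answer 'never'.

Answer: 3

Derivation:
After txn 1: Expenses=0
After txn 2: Expenses=141
After txn 3: Expenses=-159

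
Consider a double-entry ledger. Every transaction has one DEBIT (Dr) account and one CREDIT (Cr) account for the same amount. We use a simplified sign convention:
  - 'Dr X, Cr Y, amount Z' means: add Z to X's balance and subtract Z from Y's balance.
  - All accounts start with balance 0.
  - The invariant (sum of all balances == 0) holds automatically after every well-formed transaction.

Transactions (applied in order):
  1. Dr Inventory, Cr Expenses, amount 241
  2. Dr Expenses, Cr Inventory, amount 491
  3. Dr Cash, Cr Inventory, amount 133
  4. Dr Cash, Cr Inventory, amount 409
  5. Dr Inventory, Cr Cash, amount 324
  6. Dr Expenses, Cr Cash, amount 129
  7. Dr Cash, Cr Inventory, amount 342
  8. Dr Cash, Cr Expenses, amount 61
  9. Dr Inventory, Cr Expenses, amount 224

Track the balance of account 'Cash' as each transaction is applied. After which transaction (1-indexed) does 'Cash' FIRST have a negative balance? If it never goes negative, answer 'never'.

After txn 1: Cash=0
After txn 2: Cash=0
After txn 3: Cash=133
After txn 4: Cash=542
After txn 5: Cash=218
After txn 6: Cash=89
After txn 7: Cash=431
After txn 8: Cash=492
After txn 9: Cash=492

Answer: never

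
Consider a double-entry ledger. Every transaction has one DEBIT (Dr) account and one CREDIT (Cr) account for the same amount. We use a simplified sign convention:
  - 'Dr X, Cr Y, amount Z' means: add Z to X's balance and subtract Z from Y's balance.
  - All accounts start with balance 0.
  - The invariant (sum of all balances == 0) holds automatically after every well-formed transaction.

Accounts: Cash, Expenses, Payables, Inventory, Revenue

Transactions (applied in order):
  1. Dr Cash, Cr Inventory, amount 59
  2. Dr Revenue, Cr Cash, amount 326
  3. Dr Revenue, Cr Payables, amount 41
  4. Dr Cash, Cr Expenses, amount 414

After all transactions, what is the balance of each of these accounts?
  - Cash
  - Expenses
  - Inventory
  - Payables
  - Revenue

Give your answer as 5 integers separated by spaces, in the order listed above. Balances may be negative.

After txn 1 (Dr Cash, Cr Inventory, amount 59): Cash=59 Inventory=-59
After txn 2 (Dr Revenue, Cr Cash, amount 326): Cash=-267 Inventory=-59 Revenue=326
After txn 3 (Dr Revenue, Cr Payables, amount 41): Cash=-267 Inventory=-59 Payables=-41 Revenue=367
After txn 4 (Dr Cash, Cr Expenses, amount 414): Cash=147 Expenses=-414 Inventory=-59 Payables=-41 Revenue=367

Answer: 147 -414 -59 -41 367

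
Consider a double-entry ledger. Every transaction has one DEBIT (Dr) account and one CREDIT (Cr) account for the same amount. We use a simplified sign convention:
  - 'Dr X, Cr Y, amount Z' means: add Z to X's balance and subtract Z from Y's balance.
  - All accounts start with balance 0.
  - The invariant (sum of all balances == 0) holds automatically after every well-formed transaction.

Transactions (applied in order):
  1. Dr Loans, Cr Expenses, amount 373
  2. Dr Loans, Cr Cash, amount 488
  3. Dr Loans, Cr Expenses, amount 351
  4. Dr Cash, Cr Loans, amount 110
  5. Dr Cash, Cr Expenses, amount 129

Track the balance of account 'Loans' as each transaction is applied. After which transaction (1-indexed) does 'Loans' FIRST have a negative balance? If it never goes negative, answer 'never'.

Answer: never

Derivation:
After txn 1: Loans=373
After txn 2: Loans=861
After txn 3: Loans=1212
After txn 4: Loans=1102
After txn 5: Loans=1102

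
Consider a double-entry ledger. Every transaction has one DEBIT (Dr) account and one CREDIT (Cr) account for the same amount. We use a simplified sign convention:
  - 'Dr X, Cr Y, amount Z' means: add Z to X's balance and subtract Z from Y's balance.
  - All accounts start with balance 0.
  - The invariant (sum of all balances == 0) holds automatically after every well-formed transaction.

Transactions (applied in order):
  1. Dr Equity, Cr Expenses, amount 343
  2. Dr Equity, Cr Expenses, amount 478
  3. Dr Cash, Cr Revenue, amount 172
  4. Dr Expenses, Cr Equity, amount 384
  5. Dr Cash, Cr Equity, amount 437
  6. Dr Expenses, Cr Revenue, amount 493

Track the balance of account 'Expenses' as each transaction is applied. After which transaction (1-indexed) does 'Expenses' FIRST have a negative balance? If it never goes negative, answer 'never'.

After txn 1: Expenses=-343

Answer: 1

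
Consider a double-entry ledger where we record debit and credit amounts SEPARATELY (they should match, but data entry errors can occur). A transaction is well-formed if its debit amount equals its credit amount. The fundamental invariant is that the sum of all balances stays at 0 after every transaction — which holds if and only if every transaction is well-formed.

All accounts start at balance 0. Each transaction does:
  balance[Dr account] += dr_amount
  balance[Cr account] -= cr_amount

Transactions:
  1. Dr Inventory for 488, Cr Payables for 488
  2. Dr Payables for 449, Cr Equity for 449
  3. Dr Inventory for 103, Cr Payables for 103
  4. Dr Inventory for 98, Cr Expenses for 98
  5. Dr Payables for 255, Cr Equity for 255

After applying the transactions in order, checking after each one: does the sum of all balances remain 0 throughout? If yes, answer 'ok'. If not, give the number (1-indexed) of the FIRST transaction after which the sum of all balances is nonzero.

After txn 1: dr=488 cr=488 sum_balances=0
After txn 2: dr=449 cr=449 sum_balances=0
After txn 3: dr=103 cr=103 sum_balances=0
After txn 4: dr=98 cr=98 sum_balances=0
After txn 5: dr=255 cr=255 sum_balances=0

Answer: ok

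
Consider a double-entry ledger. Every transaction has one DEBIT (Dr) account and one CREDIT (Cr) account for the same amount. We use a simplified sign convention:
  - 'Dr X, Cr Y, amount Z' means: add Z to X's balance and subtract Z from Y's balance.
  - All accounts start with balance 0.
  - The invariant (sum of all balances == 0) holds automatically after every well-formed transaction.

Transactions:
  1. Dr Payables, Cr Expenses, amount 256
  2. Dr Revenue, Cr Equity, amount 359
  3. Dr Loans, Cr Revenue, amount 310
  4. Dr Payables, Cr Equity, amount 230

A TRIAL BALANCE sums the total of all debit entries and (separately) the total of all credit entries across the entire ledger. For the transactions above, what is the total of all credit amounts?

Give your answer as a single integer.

Answer: 1155

Derivation:
Txn 1: credit+=256
Txn 2: credit+=359
Txn 3: credit+=310
Txn 4: credit+=230
Total credits = 1155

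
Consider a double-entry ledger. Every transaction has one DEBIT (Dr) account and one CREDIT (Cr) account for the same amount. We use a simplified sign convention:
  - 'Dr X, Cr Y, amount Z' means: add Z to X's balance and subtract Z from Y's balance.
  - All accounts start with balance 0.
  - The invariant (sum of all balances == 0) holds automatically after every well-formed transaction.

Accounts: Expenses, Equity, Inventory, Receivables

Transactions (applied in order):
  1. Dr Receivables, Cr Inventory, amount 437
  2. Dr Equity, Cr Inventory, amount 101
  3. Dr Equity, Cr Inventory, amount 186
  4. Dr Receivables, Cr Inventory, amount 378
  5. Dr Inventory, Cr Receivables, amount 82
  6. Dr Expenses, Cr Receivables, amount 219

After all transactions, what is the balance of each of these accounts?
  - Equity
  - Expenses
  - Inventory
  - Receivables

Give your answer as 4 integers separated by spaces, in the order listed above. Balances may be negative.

Answer: 287 219 -1020 514

Derivation:
After txn 1 (Dr Receivables, Cr Inventory, amount 437): Inventory=-437 Receivables=437
After txn 2 (Dr Equity, Cr Inventory, amount 101): Equity=101 Inventory=-538 Receivables=437
After txn 3 (Dr Equity, Cr Inventory, amount 186): Equity=287 Inventory=-724 Receivables=437
After txn 4 (Dr Receivables, Cr Inventory, amount 378): Equity=287 Inventory=-1102 Receivables=815
After txn 5 (Dr Inventory, Cr Receivables, amount 82): Equity=287 Inventory=-1020 Receivables=733
After txn 6 (Dr Expenses, Cr Receivables, amount 219): Equity=287 Expenses=219 Inventory=-1020 Receivables=514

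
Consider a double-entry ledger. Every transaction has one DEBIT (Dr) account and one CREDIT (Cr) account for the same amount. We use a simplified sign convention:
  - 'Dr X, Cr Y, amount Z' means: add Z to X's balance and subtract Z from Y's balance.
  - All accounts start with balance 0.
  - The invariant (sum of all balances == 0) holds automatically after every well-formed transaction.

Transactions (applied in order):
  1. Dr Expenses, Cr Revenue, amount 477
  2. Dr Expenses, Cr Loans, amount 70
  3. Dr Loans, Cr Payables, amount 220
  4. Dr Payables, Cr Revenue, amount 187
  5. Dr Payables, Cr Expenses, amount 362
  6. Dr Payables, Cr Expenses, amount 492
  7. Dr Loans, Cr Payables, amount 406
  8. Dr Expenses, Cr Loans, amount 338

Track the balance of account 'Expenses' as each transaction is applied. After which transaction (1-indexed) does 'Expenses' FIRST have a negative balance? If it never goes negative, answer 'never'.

Answer: 6

Derivation:
After txn 1: Expenses=477
After txn 2: Expenses=547
After txn 3: Expenses=547
After txn 4: Expenses=547
After txn 5: Expenses=185
After txn 6: Expenses=-307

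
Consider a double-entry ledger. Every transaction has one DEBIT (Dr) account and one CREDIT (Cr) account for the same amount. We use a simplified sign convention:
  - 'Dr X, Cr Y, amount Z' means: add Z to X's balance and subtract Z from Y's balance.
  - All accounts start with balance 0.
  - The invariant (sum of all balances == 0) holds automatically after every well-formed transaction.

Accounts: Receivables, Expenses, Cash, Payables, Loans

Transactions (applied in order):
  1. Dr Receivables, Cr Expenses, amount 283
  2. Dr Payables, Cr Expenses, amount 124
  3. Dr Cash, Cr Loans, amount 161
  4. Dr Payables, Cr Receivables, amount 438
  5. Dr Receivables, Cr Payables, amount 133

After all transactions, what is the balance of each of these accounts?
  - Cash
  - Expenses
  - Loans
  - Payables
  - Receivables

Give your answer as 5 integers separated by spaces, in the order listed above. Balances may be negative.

Answer: 161 -407 -161 429 -22

Derivation:
After txn 1 (Dr Receivables, Cr Expenses, amount 283): Expenses=-283 Receivables=283
After txn 2 (Dr Payables, Cr Expenses, amount 124): Expenses=-407 Payables=124 Receivables=283
After txn 3 (Dr Cash, Cr Loans, amount 161): Cash=161 Expenses=-407 Loans=-161 Payables=124 Receivables=283
After txn 4 (Dr Payables, Cr Receivables, amount 438): Cash=161 Expenses=-407 Loans=-161 Payables=562 Receivables=-155
After txn 5 (Dr Receivables, Cr Payables, amount 133): Cash=161 Expenses=-407 Loans=-161 Payables=429 Receivables=-22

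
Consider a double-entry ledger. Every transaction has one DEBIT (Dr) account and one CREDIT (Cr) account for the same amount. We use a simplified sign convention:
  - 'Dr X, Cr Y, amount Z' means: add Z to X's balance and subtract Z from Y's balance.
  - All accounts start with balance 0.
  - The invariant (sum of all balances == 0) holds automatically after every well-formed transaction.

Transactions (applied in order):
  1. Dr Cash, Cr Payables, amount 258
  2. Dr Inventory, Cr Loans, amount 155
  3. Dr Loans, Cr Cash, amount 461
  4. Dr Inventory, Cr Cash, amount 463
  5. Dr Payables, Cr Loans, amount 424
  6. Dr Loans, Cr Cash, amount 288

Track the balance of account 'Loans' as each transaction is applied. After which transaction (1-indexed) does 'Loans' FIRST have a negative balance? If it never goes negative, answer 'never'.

After txn 1: Loans=0
After txn 2: Loans=-155

Answer: 2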